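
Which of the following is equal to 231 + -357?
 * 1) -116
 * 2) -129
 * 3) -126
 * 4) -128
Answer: 3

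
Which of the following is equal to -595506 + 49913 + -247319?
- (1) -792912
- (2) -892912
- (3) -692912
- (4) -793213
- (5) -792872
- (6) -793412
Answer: 1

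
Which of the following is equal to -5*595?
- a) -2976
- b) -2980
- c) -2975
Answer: c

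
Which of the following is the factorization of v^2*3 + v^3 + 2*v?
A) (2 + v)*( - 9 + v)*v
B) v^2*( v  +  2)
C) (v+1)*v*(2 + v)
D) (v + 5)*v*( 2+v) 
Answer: C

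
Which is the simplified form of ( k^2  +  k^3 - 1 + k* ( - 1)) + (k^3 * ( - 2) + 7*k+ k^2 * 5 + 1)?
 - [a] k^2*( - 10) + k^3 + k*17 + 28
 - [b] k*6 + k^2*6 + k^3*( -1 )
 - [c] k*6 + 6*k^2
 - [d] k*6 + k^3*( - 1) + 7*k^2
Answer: b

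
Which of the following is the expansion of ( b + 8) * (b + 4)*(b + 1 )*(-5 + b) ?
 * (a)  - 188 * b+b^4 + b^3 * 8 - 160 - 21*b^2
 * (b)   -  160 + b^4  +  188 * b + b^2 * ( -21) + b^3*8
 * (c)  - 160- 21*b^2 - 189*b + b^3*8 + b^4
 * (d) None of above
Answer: a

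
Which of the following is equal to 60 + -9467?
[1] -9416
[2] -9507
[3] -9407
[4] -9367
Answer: 3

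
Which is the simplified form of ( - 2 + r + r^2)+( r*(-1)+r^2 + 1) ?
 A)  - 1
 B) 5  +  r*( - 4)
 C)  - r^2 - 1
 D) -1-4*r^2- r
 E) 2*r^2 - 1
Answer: E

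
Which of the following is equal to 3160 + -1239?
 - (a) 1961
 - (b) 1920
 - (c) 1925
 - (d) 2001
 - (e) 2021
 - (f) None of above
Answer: f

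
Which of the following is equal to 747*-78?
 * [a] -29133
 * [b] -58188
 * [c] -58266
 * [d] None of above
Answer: c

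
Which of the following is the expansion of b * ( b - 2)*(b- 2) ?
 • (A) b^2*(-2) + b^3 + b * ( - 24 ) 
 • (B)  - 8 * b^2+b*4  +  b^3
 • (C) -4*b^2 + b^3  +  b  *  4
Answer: C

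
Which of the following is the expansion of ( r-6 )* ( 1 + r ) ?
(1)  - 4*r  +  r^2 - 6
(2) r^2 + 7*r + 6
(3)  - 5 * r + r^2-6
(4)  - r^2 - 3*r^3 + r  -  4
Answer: 3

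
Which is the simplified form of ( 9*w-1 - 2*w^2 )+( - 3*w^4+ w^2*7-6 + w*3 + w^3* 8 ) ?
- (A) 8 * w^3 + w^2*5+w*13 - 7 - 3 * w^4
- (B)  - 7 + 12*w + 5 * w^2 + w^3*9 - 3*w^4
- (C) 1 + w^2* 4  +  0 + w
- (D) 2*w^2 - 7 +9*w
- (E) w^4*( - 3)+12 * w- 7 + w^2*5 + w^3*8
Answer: E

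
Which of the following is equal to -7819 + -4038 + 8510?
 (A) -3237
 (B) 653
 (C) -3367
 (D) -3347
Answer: D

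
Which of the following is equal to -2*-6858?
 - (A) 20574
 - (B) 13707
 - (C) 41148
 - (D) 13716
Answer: D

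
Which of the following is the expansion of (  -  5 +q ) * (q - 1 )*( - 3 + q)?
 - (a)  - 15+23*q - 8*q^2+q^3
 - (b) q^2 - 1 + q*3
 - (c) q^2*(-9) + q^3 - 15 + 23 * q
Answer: c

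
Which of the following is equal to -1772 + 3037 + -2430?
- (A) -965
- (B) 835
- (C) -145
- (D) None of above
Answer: D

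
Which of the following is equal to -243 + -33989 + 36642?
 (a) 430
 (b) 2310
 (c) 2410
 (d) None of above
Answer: c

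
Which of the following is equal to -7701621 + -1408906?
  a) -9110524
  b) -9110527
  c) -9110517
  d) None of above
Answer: b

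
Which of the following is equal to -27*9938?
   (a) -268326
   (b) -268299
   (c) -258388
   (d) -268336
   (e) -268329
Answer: a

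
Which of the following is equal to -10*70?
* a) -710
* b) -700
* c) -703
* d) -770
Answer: b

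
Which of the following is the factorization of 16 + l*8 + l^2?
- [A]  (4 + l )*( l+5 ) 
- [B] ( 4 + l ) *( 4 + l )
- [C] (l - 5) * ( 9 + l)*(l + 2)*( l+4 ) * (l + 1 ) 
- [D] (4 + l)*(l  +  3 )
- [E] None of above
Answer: B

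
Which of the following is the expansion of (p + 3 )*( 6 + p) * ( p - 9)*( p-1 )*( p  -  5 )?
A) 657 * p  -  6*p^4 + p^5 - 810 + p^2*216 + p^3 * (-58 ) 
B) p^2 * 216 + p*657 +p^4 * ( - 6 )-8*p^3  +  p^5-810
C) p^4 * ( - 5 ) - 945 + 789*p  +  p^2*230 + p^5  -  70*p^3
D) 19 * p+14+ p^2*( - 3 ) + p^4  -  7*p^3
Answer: A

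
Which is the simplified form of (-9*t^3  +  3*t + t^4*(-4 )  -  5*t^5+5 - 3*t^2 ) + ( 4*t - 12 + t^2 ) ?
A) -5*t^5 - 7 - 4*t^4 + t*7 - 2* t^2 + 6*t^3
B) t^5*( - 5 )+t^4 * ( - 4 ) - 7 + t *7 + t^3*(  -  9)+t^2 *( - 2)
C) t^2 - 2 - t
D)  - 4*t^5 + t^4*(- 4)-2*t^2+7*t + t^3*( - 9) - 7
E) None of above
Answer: B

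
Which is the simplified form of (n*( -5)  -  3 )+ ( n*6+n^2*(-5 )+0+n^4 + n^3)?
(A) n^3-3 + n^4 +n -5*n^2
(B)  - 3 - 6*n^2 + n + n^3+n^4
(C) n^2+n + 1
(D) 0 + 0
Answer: A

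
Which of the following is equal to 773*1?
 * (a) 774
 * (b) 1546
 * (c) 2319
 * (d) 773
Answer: d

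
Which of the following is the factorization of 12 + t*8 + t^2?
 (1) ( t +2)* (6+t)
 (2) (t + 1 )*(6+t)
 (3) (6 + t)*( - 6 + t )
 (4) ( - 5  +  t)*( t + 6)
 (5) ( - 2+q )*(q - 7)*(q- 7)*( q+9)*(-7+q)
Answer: 1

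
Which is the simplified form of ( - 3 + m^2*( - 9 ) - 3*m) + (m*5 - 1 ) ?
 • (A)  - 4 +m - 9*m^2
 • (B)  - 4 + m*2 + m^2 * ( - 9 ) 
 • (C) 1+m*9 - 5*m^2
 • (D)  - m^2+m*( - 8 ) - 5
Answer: B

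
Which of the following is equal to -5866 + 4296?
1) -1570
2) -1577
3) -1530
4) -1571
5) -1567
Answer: 1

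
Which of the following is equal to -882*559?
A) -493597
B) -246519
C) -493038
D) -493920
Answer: C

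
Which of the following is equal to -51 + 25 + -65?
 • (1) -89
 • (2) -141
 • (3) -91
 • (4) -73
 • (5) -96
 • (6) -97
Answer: 3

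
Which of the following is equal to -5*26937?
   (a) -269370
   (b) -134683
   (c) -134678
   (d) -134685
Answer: d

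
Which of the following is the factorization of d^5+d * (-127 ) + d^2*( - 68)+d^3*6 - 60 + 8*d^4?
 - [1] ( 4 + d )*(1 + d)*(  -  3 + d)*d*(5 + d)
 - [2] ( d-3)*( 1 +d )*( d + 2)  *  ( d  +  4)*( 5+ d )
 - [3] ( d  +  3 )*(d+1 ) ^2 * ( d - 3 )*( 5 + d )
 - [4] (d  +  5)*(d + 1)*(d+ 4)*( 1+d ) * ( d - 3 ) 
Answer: 4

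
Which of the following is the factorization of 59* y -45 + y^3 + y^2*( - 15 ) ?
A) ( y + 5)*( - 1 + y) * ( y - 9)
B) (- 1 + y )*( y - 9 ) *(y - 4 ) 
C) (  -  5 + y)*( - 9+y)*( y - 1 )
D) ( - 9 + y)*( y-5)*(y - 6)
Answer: C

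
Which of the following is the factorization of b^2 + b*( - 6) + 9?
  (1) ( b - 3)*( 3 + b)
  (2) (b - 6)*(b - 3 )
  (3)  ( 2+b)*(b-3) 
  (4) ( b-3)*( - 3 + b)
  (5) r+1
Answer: 4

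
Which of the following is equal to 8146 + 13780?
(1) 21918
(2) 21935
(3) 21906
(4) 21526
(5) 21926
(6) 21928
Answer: 5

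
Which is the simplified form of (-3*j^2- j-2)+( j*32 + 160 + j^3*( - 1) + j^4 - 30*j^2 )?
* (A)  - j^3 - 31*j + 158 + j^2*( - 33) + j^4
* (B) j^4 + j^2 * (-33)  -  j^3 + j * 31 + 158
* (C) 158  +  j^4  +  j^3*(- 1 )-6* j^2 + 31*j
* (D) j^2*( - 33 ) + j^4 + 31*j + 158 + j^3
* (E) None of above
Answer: B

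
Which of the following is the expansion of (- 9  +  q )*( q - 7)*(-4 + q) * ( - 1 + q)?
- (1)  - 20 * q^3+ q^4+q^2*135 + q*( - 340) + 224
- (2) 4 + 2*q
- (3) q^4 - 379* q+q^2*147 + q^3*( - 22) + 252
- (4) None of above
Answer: 4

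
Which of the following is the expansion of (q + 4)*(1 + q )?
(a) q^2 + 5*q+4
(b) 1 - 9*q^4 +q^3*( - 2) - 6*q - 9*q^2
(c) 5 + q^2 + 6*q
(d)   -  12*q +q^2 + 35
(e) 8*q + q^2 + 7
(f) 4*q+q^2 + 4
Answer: a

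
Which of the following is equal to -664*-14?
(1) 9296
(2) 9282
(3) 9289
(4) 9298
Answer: 1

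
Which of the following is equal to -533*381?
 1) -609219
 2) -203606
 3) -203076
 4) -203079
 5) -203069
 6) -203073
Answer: 6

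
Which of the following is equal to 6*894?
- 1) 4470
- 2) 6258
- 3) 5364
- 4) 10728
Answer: 3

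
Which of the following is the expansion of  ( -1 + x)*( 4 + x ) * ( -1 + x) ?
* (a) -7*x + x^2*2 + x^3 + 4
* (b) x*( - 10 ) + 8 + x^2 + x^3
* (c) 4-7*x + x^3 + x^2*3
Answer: a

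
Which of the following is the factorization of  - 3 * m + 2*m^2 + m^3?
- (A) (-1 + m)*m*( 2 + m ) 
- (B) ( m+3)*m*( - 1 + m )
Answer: B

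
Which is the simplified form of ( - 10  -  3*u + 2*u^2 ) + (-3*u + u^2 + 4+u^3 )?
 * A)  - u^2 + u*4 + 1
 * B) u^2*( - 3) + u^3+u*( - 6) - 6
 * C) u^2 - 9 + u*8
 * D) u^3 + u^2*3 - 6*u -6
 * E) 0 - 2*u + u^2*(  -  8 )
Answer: D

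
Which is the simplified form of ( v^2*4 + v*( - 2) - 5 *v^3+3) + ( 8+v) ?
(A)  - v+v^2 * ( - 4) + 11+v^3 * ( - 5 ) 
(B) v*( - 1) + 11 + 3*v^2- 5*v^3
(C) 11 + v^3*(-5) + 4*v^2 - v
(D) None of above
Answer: C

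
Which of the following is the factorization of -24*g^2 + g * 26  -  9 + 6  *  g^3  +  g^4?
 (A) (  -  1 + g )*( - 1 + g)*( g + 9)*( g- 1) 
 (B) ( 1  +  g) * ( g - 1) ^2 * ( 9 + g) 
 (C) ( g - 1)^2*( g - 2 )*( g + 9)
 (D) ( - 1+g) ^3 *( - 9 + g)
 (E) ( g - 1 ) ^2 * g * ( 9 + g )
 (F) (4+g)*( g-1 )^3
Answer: A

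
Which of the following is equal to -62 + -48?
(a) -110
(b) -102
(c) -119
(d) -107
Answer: a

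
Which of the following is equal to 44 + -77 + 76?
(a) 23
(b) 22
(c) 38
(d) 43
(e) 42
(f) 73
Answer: d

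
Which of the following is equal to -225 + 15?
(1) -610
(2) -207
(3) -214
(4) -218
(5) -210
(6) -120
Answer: 5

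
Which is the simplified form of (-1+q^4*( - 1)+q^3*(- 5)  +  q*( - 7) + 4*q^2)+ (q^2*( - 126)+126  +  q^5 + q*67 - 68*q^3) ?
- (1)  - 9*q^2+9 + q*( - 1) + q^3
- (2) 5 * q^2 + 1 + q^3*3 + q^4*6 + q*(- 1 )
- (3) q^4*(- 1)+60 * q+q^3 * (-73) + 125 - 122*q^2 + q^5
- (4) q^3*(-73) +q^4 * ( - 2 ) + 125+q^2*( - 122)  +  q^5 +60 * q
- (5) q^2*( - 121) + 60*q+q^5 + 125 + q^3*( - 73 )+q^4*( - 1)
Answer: 3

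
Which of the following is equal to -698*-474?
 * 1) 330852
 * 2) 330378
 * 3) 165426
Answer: 1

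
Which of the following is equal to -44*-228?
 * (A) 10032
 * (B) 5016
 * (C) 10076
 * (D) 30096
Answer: A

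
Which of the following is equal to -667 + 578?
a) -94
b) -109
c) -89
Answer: c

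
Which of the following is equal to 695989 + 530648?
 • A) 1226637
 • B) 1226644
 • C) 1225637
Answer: A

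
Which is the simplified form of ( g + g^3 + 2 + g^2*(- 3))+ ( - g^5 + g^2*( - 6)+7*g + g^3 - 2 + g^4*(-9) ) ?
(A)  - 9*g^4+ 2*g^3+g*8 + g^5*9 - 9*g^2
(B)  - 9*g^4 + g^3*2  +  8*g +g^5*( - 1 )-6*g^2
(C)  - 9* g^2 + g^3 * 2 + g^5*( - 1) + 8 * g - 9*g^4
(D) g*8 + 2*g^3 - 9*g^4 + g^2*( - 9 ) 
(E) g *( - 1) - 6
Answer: C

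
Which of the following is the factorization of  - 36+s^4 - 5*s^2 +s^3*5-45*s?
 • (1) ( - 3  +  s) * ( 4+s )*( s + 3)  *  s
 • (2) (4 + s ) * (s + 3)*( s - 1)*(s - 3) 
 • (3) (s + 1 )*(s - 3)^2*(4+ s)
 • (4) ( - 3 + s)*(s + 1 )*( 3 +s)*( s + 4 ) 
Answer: 4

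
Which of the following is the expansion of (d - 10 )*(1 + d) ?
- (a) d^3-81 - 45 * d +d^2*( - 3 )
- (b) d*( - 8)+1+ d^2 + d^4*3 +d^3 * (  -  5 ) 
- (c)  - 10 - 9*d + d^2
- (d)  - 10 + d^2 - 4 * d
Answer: c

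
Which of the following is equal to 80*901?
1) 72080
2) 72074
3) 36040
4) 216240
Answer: 1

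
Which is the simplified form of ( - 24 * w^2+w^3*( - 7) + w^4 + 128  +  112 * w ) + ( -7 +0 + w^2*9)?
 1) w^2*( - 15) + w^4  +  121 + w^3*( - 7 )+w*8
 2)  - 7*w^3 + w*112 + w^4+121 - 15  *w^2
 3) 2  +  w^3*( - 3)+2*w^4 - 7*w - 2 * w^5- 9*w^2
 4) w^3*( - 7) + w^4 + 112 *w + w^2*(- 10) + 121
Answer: 2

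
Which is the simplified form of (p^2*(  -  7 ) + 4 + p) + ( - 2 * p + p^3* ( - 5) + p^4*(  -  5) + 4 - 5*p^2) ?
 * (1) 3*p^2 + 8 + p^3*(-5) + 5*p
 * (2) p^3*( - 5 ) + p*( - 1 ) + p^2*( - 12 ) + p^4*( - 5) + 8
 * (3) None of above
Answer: 2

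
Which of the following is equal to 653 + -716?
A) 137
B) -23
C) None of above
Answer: C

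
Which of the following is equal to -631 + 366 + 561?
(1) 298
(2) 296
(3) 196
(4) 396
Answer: 2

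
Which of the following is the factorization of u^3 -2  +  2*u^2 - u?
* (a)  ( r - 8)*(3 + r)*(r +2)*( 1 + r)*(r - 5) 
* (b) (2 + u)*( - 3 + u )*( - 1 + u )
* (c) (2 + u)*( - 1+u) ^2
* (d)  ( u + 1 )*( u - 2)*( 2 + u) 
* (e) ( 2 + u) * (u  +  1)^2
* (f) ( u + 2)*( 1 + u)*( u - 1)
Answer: f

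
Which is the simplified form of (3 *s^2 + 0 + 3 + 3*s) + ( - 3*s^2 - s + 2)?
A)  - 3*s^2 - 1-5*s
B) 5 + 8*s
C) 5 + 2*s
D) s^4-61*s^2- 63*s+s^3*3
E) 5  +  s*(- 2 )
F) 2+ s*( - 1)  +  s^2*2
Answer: C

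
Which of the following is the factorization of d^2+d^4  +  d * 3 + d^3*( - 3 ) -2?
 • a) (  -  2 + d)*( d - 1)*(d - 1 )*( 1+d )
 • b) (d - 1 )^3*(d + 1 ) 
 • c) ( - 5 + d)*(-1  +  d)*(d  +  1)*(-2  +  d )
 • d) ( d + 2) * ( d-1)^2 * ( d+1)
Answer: a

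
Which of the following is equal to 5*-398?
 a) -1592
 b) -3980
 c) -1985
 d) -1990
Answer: d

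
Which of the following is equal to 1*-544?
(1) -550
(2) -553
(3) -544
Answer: 3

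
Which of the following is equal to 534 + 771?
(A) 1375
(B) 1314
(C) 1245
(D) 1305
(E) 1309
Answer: D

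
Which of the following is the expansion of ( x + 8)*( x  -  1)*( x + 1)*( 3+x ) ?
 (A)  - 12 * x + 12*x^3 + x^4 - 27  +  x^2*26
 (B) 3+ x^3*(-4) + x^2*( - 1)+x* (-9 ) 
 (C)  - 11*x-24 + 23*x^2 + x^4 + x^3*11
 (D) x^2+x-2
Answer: C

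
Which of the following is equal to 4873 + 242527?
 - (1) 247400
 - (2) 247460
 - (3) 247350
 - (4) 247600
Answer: 1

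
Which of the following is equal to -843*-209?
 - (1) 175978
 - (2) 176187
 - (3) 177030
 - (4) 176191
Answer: 2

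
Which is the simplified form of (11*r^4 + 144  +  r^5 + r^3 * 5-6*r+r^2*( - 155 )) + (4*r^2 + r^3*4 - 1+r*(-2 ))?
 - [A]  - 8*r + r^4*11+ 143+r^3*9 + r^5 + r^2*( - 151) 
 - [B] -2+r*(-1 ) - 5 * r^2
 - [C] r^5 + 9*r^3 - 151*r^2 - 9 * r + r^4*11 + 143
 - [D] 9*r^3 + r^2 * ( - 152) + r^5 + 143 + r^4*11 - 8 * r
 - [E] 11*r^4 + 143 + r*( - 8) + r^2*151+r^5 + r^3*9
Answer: A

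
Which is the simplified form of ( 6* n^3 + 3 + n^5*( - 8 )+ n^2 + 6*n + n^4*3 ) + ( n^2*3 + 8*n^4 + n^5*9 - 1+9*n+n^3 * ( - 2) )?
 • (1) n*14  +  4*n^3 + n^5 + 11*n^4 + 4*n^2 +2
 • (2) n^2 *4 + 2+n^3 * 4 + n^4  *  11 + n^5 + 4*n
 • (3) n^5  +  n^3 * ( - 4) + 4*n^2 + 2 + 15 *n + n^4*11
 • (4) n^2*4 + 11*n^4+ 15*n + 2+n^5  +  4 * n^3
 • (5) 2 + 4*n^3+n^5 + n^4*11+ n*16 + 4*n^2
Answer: 4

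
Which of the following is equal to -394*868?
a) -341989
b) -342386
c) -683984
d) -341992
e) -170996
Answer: d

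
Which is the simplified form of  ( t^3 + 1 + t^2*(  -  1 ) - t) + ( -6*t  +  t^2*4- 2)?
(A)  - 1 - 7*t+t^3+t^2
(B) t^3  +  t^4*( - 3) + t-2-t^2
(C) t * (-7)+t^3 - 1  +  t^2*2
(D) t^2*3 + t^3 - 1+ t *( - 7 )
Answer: D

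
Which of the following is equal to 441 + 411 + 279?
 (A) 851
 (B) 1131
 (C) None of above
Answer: B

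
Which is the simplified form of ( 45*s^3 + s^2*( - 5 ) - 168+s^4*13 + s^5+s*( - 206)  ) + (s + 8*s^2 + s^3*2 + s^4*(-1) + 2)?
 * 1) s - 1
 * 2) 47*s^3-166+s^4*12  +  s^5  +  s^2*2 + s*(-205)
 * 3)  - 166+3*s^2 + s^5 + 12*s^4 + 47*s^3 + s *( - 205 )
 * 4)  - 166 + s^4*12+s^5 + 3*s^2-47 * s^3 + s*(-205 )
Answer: 3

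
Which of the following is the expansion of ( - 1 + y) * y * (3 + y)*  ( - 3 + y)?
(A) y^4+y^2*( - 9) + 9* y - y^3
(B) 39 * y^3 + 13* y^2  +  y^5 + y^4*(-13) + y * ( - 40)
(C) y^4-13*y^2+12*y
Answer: A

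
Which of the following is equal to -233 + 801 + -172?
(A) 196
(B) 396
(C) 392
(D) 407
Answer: B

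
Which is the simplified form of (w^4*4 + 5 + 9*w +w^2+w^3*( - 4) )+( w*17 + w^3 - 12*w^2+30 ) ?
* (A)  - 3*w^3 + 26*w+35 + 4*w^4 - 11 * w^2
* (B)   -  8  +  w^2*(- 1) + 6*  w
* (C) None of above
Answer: A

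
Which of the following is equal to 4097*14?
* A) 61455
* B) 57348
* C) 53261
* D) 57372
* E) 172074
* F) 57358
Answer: F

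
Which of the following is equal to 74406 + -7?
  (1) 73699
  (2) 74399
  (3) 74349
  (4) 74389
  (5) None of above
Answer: 2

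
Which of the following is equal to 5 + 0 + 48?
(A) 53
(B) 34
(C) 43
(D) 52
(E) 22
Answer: A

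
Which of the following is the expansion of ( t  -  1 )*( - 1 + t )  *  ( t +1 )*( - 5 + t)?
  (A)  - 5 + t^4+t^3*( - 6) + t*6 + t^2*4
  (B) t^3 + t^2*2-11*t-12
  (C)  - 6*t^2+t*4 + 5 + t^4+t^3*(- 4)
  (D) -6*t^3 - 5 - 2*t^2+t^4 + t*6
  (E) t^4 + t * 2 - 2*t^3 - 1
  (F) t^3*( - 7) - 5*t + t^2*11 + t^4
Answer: A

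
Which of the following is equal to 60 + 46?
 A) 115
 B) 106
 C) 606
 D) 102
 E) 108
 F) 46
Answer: B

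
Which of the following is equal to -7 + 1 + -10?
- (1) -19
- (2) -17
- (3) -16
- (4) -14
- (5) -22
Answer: 3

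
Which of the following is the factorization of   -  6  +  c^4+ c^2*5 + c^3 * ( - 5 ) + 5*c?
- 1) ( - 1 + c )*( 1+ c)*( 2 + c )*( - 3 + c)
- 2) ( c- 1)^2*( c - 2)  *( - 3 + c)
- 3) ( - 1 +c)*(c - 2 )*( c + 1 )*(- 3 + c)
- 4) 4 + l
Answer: 3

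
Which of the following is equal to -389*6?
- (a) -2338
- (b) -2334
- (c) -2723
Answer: b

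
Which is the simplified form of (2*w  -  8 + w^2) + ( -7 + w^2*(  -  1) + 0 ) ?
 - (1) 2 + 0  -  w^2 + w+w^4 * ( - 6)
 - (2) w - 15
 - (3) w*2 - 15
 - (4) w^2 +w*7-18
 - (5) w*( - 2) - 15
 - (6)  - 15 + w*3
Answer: 3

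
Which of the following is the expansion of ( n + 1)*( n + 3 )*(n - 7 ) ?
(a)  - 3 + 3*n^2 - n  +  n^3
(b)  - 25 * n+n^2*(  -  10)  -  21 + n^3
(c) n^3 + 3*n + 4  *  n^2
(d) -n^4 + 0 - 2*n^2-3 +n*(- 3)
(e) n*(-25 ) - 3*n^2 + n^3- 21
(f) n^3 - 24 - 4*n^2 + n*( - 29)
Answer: e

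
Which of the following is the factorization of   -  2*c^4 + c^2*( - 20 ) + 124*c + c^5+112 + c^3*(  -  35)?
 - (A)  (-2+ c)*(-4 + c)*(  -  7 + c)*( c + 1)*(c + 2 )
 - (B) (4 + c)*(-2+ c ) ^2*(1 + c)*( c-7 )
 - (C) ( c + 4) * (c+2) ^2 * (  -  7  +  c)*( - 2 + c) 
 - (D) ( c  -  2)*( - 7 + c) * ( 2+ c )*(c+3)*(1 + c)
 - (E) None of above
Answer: E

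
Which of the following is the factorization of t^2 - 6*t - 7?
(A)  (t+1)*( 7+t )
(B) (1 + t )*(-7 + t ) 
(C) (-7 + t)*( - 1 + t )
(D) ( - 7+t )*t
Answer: B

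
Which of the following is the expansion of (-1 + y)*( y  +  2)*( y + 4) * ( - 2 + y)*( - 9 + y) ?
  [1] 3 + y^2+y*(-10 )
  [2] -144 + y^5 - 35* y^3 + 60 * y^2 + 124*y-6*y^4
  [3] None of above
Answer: 2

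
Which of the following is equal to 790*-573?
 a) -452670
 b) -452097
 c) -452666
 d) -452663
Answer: a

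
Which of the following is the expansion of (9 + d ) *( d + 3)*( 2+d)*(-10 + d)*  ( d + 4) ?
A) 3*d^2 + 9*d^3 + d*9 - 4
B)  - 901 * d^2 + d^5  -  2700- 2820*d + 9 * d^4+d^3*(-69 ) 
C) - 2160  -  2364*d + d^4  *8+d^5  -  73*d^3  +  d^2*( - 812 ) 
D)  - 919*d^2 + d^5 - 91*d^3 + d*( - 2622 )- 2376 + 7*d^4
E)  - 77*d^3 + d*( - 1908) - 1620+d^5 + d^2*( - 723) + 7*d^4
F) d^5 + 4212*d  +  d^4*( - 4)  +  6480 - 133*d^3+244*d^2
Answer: C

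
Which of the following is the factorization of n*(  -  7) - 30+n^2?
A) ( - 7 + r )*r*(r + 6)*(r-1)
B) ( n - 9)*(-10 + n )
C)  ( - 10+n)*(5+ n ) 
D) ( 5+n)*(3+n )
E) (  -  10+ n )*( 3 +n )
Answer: E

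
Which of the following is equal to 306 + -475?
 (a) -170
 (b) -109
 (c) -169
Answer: c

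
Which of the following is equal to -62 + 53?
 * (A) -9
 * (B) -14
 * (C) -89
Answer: A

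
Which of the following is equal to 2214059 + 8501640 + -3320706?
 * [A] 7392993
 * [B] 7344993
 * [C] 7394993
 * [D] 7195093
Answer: C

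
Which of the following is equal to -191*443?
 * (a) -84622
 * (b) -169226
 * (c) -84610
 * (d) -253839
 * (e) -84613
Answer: e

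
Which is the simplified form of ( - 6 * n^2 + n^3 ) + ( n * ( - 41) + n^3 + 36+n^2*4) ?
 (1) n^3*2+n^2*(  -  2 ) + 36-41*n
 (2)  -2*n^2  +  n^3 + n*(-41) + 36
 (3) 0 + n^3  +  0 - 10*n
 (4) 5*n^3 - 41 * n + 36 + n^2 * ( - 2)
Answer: 1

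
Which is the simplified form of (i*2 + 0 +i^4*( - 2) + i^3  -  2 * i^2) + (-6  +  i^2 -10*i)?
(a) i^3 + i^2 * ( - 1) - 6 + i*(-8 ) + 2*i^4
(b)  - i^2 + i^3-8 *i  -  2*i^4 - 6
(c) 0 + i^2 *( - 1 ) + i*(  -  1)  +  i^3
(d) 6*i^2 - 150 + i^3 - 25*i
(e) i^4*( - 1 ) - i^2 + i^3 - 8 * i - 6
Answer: b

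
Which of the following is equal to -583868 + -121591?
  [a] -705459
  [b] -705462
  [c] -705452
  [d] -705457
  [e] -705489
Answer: a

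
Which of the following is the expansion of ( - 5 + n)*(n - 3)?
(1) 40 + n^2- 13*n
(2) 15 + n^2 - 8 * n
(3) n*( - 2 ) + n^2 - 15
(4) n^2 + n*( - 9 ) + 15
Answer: 2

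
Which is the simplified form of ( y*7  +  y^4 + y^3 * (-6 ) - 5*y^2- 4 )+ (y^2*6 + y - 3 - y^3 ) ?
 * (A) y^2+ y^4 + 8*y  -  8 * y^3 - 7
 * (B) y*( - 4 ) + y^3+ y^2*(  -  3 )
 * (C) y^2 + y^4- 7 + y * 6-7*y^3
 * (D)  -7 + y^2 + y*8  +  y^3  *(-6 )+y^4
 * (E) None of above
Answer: E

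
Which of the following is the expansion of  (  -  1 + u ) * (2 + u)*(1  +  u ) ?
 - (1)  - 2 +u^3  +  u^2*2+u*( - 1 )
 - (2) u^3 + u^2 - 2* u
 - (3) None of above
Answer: 1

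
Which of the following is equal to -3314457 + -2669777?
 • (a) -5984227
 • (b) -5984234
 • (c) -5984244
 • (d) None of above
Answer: b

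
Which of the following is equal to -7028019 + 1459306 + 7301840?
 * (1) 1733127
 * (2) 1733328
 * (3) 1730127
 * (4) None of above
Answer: 1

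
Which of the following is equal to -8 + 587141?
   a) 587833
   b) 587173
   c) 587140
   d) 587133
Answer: d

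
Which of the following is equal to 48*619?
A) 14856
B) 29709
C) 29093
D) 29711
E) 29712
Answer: E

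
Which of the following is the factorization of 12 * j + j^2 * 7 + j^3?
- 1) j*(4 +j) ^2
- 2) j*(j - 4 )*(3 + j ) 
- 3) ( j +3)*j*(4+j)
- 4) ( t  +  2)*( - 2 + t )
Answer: 3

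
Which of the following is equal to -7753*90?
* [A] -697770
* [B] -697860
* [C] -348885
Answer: A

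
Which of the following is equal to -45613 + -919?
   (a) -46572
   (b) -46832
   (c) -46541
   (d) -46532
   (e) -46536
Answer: d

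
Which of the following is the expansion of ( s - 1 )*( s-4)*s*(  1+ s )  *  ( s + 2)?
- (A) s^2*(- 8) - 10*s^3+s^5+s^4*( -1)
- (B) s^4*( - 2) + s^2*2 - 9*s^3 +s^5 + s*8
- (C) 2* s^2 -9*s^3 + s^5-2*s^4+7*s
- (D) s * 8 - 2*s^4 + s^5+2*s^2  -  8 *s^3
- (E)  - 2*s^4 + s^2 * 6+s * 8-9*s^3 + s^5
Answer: B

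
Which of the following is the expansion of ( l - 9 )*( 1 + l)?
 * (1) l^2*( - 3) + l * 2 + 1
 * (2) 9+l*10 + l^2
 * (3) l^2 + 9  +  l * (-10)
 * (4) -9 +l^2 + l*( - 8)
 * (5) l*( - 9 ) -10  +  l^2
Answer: 4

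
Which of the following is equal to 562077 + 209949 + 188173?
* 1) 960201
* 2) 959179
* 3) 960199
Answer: 3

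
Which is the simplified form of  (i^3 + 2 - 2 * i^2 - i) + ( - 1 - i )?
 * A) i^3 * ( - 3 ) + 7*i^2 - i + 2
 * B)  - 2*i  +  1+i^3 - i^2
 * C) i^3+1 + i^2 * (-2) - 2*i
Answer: C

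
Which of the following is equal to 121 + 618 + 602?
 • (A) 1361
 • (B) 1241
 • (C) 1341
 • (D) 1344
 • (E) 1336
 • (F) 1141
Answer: C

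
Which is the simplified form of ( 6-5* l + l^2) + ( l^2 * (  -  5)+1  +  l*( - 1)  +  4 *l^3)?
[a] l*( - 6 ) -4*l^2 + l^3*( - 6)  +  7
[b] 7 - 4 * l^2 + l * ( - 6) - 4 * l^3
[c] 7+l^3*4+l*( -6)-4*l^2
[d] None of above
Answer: c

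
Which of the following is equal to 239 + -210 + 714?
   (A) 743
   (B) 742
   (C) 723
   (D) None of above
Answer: A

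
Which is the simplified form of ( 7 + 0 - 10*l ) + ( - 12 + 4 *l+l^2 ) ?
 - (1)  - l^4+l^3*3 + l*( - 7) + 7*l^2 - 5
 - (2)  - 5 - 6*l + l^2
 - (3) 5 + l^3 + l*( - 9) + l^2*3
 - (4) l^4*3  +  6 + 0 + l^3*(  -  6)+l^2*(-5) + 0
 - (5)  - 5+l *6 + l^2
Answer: 2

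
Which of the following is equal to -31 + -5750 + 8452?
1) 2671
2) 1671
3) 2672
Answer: 1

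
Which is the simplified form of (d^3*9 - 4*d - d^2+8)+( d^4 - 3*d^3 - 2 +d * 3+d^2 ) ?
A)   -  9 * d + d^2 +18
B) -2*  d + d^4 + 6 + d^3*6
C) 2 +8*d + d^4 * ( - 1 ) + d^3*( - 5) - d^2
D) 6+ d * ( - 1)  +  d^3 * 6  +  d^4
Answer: D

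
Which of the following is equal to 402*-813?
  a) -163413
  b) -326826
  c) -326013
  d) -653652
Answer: b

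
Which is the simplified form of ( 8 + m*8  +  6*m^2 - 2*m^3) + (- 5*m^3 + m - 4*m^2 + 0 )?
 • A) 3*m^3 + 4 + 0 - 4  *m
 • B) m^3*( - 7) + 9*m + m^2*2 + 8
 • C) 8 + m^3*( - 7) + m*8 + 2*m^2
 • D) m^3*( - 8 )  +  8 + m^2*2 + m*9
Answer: B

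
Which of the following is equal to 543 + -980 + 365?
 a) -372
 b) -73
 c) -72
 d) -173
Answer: c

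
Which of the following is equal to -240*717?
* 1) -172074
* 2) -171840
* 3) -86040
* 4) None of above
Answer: 4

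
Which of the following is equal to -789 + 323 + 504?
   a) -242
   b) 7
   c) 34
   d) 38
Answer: d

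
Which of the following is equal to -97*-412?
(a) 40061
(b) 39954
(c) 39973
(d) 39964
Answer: d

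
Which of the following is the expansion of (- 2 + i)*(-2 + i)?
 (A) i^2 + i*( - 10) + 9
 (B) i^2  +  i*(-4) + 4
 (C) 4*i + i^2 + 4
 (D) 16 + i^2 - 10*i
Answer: B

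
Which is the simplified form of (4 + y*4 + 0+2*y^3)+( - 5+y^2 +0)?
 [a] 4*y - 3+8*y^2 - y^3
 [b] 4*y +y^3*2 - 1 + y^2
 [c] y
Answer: b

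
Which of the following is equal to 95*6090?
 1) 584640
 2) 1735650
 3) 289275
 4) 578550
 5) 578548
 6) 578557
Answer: 4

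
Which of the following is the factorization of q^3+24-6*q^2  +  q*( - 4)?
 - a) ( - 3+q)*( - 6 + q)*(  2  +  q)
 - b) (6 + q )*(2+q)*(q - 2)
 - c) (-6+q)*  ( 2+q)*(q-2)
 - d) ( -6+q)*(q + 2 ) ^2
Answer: c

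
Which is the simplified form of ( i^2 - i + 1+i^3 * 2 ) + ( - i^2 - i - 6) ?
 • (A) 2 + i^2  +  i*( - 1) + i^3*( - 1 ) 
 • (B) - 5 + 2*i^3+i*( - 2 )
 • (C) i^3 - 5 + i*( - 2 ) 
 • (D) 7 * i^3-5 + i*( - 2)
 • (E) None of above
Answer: B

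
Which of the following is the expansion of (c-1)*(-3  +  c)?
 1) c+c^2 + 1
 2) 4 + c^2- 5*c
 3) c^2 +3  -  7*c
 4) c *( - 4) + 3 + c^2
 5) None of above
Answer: 4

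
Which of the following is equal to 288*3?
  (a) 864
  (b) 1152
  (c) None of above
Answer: a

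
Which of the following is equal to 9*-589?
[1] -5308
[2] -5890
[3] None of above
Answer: 3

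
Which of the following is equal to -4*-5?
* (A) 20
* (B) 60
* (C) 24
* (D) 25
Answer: A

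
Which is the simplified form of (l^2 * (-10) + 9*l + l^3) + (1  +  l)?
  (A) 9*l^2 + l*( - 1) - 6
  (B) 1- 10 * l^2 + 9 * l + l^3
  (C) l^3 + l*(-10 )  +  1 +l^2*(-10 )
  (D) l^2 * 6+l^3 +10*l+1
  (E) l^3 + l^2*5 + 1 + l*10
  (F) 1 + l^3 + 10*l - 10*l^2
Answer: F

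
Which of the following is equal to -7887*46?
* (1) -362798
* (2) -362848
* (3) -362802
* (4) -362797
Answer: 3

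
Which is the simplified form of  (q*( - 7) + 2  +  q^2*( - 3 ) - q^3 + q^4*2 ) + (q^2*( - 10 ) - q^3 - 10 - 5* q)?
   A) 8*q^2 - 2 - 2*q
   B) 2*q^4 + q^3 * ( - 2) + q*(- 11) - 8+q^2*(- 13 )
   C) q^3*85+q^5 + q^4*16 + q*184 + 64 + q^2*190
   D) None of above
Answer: D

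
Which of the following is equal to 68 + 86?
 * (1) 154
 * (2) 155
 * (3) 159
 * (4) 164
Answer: 1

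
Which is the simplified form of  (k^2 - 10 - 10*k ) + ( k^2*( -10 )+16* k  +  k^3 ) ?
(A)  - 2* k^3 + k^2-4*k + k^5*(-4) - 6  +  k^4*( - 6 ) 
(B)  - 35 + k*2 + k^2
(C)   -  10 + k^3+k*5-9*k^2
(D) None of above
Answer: D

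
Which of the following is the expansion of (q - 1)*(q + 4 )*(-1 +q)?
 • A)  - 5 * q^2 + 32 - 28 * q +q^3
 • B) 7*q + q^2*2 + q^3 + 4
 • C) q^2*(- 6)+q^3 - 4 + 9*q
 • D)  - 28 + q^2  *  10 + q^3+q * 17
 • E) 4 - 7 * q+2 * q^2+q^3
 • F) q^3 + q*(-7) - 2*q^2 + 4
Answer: E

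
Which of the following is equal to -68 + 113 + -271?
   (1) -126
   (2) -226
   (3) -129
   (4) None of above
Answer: 2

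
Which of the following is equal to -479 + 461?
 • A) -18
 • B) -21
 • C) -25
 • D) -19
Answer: A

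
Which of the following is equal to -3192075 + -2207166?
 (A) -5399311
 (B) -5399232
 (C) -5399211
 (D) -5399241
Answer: D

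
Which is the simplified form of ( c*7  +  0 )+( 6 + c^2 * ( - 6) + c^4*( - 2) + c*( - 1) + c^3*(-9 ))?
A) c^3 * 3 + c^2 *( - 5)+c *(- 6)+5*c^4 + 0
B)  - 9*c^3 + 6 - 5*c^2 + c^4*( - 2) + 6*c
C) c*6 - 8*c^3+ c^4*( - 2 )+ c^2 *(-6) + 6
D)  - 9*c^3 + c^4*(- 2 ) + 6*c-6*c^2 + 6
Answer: D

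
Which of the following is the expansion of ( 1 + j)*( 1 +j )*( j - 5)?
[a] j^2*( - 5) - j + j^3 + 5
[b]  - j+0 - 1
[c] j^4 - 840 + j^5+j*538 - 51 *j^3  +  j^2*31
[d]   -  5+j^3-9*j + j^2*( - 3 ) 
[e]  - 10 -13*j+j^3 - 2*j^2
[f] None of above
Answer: d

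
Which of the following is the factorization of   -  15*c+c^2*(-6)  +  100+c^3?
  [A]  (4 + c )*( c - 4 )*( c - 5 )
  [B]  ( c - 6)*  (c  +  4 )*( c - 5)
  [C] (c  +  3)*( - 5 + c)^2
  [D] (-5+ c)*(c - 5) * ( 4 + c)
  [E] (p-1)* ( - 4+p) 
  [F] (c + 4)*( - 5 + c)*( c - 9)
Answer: D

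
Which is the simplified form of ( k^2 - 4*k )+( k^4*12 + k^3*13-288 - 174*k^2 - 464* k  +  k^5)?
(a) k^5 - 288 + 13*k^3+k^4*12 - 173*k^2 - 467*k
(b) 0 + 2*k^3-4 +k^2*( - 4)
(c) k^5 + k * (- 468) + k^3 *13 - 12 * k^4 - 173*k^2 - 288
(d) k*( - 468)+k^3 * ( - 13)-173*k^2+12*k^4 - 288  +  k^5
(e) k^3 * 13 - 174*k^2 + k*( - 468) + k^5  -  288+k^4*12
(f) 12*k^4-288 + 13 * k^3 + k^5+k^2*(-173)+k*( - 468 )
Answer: f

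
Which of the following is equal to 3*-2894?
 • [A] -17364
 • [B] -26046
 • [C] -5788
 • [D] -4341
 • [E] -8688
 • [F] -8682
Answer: F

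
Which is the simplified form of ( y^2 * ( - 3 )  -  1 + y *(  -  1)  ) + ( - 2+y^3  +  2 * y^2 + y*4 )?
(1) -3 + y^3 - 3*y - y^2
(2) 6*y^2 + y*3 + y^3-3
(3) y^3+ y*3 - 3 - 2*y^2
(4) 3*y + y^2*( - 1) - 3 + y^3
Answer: 4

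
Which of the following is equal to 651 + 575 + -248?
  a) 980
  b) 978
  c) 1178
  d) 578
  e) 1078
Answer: b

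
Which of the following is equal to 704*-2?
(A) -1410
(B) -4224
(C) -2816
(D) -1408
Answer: D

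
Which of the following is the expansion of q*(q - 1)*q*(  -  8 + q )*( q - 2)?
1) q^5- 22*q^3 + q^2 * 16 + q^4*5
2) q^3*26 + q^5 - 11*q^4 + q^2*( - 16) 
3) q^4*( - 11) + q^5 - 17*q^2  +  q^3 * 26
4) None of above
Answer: 2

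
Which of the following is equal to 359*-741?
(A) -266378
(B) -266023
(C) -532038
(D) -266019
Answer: D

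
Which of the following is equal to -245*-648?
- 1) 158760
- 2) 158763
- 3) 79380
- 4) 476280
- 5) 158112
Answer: 1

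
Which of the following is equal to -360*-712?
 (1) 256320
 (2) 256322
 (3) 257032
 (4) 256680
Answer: 1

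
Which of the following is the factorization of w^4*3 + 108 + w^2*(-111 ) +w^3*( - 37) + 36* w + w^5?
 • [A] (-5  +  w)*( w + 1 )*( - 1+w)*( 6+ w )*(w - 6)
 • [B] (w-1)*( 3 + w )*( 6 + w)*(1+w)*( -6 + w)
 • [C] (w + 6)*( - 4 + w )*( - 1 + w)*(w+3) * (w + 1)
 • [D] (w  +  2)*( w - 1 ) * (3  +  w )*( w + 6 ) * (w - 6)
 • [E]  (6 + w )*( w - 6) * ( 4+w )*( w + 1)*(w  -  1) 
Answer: B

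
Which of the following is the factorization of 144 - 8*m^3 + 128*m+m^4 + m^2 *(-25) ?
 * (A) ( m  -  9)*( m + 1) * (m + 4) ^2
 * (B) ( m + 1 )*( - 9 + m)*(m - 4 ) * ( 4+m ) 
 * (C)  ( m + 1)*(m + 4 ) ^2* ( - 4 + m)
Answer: B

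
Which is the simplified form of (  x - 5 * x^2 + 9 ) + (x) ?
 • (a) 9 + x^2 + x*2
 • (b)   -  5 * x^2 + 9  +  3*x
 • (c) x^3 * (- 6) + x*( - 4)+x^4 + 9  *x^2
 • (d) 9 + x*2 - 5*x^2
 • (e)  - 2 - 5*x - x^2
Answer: d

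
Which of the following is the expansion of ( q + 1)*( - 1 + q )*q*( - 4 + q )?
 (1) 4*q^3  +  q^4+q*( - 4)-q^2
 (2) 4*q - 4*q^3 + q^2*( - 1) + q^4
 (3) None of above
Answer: 2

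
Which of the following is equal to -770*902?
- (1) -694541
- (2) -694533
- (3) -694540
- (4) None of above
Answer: 3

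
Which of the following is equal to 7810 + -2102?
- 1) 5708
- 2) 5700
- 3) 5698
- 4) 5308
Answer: 1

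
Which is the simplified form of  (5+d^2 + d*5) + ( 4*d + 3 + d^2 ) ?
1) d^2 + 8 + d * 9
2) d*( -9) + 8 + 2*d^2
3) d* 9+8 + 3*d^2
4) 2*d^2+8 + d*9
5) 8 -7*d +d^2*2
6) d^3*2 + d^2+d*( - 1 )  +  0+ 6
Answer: 4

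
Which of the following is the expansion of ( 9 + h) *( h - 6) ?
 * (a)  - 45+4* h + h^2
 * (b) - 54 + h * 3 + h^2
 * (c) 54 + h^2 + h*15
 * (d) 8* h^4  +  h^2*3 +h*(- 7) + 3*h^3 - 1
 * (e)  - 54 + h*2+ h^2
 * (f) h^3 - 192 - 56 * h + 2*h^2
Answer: b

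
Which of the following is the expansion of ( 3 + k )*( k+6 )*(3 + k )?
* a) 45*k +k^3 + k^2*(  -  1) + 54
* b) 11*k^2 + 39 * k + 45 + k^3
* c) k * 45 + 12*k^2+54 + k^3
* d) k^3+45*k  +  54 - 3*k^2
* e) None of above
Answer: c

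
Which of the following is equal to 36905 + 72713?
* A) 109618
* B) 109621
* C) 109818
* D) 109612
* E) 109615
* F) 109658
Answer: A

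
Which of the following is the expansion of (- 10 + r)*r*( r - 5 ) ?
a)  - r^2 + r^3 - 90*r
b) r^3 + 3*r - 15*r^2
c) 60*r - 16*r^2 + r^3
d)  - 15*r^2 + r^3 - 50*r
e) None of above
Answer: e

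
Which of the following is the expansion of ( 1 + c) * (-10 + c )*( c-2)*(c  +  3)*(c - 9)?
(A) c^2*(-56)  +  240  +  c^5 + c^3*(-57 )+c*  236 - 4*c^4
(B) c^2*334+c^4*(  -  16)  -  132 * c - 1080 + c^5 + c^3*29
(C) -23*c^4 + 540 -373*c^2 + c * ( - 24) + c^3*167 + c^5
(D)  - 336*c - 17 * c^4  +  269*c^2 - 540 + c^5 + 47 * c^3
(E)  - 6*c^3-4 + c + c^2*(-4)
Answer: D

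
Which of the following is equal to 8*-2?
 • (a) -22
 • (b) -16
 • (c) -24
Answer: b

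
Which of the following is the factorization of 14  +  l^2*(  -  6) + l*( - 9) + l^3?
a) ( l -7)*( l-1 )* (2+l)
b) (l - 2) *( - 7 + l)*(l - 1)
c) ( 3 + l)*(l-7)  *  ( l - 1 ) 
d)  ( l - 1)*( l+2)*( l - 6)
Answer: a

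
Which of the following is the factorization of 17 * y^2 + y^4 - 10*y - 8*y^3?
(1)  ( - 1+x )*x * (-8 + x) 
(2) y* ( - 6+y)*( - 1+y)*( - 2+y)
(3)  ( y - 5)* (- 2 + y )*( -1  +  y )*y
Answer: 3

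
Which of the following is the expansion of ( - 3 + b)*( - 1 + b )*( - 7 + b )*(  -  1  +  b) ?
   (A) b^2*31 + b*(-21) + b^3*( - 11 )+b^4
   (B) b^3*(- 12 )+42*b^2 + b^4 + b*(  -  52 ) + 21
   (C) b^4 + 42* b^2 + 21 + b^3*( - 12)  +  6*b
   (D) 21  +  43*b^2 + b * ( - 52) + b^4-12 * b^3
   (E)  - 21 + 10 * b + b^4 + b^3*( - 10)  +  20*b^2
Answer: B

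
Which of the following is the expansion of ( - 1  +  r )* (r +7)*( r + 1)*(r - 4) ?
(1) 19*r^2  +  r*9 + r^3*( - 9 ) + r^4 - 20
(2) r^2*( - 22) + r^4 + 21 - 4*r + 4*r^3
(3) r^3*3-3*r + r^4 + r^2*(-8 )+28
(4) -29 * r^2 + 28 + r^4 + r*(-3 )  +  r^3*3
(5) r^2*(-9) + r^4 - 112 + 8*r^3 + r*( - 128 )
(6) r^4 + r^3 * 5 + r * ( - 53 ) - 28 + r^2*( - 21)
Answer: 4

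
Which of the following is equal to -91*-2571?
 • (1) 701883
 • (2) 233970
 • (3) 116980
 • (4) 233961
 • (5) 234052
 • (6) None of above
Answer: 4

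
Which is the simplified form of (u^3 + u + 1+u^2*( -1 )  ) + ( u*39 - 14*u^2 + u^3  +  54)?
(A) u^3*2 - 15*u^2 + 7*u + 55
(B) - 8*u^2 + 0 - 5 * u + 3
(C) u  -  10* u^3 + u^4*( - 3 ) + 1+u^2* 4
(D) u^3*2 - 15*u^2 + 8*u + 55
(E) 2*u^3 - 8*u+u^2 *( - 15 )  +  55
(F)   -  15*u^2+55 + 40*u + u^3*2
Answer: F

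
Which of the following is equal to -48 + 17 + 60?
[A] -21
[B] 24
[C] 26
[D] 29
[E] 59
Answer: D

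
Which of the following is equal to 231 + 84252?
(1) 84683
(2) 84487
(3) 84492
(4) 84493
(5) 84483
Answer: 5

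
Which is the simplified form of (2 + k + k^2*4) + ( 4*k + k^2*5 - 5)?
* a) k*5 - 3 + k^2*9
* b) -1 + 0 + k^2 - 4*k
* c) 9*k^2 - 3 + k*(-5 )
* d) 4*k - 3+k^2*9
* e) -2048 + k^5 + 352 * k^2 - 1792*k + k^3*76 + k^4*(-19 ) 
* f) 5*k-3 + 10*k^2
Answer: a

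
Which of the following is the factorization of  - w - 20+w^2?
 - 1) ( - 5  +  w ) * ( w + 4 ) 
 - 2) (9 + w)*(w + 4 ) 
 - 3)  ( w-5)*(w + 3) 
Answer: 1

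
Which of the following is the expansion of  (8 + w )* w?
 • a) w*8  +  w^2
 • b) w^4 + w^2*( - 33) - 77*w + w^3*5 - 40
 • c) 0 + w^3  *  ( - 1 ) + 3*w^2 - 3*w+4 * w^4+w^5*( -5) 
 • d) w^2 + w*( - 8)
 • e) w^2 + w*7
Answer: a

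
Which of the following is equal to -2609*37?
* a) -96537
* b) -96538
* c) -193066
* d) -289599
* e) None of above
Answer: e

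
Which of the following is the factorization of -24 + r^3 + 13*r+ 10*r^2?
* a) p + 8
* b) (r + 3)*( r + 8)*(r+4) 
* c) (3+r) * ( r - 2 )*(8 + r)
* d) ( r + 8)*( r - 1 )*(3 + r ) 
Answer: d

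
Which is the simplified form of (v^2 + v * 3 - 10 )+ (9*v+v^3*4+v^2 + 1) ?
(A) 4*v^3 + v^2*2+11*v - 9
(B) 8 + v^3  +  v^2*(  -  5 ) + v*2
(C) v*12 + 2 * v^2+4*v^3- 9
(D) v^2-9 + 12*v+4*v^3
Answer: C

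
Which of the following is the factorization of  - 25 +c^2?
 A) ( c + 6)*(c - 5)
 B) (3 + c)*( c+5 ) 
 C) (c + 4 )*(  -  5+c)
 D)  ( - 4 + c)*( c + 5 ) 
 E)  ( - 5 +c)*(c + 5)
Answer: E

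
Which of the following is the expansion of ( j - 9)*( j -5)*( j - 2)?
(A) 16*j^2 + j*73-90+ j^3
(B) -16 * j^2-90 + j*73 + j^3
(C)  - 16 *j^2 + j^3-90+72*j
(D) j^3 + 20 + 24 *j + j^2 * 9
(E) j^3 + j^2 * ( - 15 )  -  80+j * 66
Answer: B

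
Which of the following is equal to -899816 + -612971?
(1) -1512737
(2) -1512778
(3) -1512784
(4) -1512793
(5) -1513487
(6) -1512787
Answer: 6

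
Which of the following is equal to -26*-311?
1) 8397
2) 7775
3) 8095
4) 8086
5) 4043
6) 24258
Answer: 4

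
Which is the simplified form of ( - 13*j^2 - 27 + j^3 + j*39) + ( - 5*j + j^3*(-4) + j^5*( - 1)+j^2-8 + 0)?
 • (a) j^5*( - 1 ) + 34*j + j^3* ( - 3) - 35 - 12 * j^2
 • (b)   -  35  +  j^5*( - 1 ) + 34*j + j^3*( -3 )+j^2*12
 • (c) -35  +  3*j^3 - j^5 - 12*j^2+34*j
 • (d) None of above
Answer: a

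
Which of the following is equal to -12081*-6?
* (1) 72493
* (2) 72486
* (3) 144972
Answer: 2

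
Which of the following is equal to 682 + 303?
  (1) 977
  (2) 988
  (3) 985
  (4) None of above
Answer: 3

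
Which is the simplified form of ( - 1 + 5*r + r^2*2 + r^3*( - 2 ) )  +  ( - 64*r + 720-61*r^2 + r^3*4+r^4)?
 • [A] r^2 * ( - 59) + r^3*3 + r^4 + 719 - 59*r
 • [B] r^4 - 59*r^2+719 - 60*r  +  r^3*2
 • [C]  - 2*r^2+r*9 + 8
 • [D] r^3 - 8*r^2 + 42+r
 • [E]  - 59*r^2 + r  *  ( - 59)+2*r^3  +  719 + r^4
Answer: E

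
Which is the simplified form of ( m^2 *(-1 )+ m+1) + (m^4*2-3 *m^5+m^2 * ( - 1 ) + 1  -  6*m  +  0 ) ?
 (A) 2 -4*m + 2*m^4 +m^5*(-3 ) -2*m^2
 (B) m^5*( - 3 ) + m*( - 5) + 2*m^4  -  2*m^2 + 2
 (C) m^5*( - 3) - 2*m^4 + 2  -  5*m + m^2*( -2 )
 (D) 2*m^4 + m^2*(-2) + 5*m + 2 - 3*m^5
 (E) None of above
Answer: B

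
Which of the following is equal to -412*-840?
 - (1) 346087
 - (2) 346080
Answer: 2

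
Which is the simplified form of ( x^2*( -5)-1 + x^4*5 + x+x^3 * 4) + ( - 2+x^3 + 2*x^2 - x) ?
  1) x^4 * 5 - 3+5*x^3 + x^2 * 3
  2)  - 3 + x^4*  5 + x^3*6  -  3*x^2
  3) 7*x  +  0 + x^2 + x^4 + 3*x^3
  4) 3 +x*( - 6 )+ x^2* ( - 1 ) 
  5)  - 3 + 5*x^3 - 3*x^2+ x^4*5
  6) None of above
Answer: 5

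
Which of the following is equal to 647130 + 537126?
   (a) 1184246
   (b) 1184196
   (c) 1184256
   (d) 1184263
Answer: c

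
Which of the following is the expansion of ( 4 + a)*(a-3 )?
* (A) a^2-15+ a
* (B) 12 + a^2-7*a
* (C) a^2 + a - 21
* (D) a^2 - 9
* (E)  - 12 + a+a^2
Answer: E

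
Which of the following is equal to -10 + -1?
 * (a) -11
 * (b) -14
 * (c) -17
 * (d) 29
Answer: a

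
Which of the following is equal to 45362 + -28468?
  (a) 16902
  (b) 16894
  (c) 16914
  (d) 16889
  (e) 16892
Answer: b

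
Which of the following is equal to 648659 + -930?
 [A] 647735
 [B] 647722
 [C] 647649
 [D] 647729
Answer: D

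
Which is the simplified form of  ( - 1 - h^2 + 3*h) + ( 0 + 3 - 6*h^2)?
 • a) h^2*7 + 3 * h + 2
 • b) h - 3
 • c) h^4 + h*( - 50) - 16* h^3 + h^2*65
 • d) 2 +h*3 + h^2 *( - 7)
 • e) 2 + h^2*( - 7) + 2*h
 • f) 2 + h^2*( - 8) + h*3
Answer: d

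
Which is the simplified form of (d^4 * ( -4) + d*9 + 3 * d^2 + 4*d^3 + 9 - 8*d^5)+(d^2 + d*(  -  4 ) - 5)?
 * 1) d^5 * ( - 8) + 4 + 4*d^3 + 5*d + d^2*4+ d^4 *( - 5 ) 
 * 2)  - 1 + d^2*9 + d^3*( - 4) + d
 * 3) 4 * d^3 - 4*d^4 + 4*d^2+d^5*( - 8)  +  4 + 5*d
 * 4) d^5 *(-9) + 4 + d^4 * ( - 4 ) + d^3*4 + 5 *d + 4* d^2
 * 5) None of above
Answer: 3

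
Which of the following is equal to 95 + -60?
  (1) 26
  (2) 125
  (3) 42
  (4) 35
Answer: 4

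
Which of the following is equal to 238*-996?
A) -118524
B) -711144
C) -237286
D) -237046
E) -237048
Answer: E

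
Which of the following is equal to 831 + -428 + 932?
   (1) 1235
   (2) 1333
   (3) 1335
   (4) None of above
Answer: 3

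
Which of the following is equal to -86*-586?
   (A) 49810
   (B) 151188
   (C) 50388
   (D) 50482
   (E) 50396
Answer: E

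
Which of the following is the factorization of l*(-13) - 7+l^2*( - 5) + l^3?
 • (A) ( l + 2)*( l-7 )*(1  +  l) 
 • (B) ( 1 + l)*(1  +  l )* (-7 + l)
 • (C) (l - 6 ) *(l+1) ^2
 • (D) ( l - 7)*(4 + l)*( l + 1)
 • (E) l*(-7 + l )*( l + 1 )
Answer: B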